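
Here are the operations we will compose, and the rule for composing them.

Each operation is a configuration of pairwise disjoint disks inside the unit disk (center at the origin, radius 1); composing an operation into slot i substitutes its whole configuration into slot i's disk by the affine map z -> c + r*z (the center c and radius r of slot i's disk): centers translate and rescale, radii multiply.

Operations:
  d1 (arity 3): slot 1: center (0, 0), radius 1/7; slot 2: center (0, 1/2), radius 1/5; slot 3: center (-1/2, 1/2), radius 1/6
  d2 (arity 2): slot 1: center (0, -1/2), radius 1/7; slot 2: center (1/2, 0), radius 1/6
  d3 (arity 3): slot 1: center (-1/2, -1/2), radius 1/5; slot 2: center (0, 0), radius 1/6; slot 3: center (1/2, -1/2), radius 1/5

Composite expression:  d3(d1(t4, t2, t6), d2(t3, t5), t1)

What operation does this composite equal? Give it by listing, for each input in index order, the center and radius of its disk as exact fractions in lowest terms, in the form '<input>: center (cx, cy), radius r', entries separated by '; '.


Only the slot chain above each t matters under d3; compose those maps.
for t4, the 2-step affine chain lands on center (-1/2, -1/2), radius 1/35
for t2, the 2-step affine chain lands on center (-1/2, -2/5), radius 1/25
for t6, the 2-step affine chain lands on center (-3/5, -2/5), radius 1/30
for t3, the 2-step affine chain lands on center (0, -1/12), radius 1/42
for t5, the 2-step affine chain lands on center (1/12, 0), radius 1/36
for t1, the 1-step affine chain lands on center (1/2, -1/2), radius 1/5

t1: center (1/2, -1/2), radius 1/5; t2: center (-1/2, -2/5), radius 1/25; t3: center (0, -1/12), radius 1/42; t4: center (-1/2, -1/2), radius 1/35; t5: center (1/12, 0), radius 1/36; t6: center (-3/5, -2/5), radius 1/30


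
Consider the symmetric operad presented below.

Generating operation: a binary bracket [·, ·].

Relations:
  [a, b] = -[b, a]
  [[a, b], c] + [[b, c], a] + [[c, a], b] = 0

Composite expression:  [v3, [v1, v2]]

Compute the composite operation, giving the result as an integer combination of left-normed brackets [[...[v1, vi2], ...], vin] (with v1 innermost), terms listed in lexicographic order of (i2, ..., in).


Antisymmetry and Jacobi reduce to v1-anchored left-normed brackets.
Composite bracket: [v3, [v1, v2]]
Applying ab - ba throughout gives 4 signed words (2^2 = 4).
Words beginning with v1 determine it all:
  word v1v2v3 has sign -1, contributing -[[v1, v2], v3]

-[[v1, v2], v3]


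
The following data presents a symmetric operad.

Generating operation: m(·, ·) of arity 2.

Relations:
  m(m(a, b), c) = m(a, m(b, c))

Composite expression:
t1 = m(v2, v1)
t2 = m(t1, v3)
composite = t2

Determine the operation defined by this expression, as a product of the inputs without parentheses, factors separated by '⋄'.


Under associativity of m, the answer is the v's in reading order.
m(v2, v1) collapses to v2 ⋄ v1
m(m(v2, v1), v3) collapses to v2 ⋄ v1 ⋄ v3

v2 ⋄ v1 ⋄ v3


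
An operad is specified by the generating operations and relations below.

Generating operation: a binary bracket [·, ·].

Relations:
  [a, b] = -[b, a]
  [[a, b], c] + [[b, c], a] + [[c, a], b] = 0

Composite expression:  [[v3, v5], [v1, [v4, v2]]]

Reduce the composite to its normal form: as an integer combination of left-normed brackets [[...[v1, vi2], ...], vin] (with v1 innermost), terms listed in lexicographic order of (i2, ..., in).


[[[[v1, v2], v4], v3], v5] - [[[[v1, v2], v4], v5], v3] - [[[[v1, v4], v2], v3], v5] + [[[[v1, v4], v2], v5], v3]


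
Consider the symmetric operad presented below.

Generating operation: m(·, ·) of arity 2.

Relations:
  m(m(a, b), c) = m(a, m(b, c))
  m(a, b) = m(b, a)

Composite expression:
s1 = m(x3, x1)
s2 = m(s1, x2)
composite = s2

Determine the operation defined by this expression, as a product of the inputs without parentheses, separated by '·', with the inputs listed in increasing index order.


Key point: m commutes, so take the x-inputs in any fixed order.
m(x3, x1) collapses to x3 · x1
m(m(x3, x1), x2) collapses to x3 · x1 · x2
sorting the factors by input index: x1 · x2 · x3

x1 · x2 · x3


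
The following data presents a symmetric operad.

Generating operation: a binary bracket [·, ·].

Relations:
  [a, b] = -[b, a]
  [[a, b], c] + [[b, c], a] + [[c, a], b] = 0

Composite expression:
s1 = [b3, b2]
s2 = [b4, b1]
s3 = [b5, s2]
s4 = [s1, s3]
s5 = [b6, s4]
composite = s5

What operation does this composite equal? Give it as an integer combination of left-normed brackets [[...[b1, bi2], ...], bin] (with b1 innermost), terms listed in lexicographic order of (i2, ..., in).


-[[[[[b1, b4], b5], b2], b3], b6] + [[[[[b1, b4], b5], b3], b2], b6]

A multilinear Lie element is pinned by b1-initial words (b1 innermost).
Composite bracket: [b6, [[b3, b2], [b5, [b4, b1]]]]
Full expansion: 32 signed words from ab - ba (2^5 = 32).
Keep just the words that open with b1:
  word b1b4b5b2b3b6 has sign -1, contributing -[[[[[b1, b4], b5], b2], b3], b6]
  word b1b4b5b3b2b6 has sign +1, contributing +[[[[[b1, b4], b5], b3], b2], b6]


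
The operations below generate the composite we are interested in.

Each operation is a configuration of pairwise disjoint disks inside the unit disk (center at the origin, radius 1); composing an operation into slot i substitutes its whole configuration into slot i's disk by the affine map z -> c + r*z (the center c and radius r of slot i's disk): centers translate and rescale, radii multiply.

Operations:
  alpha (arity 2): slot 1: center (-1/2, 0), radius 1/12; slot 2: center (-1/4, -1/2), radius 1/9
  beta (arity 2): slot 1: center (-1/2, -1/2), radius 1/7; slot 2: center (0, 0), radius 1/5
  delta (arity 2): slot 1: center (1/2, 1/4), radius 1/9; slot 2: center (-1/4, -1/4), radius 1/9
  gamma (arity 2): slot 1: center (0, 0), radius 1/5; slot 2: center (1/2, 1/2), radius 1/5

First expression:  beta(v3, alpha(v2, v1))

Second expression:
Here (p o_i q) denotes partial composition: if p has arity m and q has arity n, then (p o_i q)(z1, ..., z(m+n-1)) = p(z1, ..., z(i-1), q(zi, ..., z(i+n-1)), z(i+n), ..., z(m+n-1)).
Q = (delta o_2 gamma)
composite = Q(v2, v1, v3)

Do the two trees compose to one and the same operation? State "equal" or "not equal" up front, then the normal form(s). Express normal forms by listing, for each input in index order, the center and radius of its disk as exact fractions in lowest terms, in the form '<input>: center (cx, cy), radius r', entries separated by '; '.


In normal form, the first expression is v1: center (-1/20, -1/10), radius 1/45; v2: center (-1/10, 0), radius 1/60; v3: center (-1/2, -1/2), radius 1/7
In normal form, the second expression is v1: center (-1/4, -1/4), radius 1/45; v2: center (1/2, 1/4), radius 1/9; v3: center (-7/36, -7/36), radius 1/45
Different reductions; not equal.

not equal — first v1: center (-1/20, -1/10), radius 1/45; v2: center (-1/10, 0), radius 1/60; v3: center (-1/2, -1/2), radius 1/7, second v1: center (-1/4, -1/4), radius 1/45; v2: center (1/2, 1/4), radius 1/9; v3: center (-7/36, -7/36), radius 1/45


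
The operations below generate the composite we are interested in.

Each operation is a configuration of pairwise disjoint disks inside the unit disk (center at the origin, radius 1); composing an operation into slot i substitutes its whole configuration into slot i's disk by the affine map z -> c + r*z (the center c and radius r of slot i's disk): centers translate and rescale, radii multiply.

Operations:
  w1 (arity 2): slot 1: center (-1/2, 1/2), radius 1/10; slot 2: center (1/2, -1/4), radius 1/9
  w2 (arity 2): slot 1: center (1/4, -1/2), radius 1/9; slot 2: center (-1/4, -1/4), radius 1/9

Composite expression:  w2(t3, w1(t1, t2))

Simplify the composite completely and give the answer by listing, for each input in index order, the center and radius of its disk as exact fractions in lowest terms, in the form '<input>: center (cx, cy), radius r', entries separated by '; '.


Only the slot chain above each t matters under w2; compose those maps.
t3 passes through 1 substitution, ending at center (1/4, -1/2), radius 1/9
t1 passes through 2 substitutions, ending at center (-11/36, -7/36), radius 1/90
t2 passes through 2 substitutions, ending at center (-7/36, -5/18), radius 1/81

t1: center (-11/36, -7/36), radius 1/90; t2: center (-7/36, -5/18), radius 1/81; t3: center (1/4, -1/2), radius 1/9


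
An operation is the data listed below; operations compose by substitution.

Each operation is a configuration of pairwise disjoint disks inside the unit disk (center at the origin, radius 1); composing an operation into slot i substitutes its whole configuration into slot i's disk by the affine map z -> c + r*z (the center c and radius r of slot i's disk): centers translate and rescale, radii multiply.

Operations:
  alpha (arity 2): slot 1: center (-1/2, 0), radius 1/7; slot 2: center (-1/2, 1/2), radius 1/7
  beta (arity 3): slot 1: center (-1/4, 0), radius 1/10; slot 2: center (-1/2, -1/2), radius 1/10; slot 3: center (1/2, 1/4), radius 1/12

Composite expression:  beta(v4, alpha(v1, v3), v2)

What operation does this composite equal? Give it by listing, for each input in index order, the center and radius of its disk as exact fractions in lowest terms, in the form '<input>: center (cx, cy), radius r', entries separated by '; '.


v1: center (-11/20, -1/2), radius 1/70; v2: center (1/2, 1/4), radius 1/12; v3: center (-11/20, -9/20), radius 1/70; v4: center (-1/4, 0), radius 1/10

Below beta, radii multiply path by path; the v-disk centers shift.
input v4: applying the 1 nested substitution gives center (-1/4, 0), radius 1/10
input v1: applying the 2 nested substitutions gives center (-11/20, -1/2), radius 1/70
input v3: applying the 2 nested substitutions gives center (-11/20, -9/20), radius 1/70
input v2: applying the 1 nested substitution gives center (1/2, 1/4), radius 1/12


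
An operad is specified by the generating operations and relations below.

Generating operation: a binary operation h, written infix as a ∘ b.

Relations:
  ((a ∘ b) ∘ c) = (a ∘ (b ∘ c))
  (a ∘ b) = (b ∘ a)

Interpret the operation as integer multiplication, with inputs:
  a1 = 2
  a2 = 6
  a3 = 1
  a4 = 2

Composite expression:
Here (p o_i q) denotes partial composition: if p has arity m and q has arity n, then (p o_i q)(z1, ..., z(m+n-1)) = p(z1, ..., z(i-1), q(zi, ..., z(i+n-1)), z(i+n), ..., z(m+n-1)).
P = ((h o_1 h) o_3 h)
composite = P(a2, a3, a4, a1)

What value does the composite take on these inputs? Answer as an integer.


24

(a2 ∘ a3) = 6
(a4 ∘ a1) = 4
((a2 ∘ a3) ∘ (a4 ∘ a1)) = 24


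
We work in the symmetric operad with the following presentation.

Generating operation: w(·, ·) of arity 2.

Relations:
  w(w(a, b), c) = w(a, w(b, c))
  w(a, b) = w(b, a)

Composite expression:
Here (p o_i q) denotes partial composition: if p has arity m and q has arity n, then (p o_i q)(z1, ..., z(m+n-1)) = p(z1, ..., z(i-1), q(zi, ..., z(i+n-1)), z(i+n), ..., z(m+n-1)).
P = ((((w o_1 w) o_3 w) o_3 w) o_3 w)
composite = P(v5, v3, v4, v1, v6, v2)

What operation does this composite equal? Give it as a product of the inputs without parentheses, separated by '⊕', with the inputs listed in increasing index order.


v1 ⊕ v2 ⊕ v3 ⊕ v4 ⊕ v5 ⊕ v6


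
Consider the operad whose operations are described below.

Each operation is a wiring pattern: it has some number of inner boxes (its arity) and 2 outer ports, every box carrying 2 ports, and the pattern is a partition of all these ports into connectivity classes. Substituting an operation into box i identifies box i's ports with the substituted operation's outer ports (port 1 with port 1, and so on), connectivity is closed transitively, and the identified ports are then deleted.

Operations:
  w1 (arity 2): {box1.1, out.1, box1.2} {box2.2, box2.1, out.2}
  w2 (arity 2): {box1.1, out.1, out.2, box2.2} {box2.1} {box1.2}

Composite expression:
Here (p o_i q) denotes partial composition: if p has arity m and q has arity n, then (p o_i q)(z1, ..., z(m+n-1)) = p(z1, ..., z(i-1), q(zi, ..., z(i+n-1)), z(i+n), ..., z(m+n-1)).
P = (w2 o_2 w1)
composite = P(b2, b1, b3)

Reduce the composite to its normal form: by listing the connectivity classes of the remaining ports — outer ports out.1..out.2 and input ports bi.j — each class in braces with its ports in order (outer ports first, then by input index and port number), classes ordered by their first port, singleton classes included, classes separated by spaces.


{out.1, out.2, b2.1, b3.1, b3.2} {b1.1, b1.2} {b2.2}

Treat the ports identified at w2 as solder joints: merge, then drop.
composing w1 on (b1, b3), with out.j its own outer ports: {out.1, b1.1, b1.2} {out.2, b3.1, b3.2}
composing w2 on (b2, b1, b3), with out.j its own outer ports: {out.1, out.2, b2.1, b3.1, b3.2} {b1.1, b1.2} {b2.2}


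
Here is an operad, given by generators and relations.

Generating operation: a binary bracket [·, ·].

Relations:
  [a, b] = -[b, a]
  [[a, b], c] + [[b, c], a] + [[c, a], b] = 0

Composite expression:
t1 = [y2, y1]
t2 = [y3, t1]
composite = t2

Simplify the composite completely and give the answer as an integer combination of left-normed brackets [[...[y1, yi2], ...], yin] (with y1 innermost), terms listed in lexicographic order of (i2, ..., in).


Skip Jacobi rewriting: expand, keep y1-initial words, read off terms.
Composite bracket: [y3, [y2, y1]]
Applying ab - ba throughout gives 4 signed words (2^2 = 4).
Keep just the words that open with y1:
  word y1y2y3 has sign +1, contributing +[[y1, y2], y3]

[[y1, y2], y3]


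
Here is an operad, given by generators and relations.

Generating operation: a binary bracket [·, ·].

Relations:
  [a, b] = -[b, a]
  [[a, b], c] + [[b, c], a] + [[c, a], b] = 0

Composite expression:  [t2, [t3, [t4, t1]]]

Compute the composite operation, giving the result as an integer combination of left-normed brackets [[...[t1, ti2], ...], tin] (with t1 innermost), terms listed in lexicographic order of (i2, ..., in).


-[[[t1, t4], t3], t2]

Skip Jacobi rewriting: expand, keep t1-initial words, read off terms.
Composite bracket: [t2, [t3, [t4, t1]]]
Under [a, b] = ab - ba we get 8 signed associative words (2^3 = 8).
Only words starting with t1 matter:
  t1t4t3t2 appears with sign -1, giving the term -[[[t1, t4], t3], t2]


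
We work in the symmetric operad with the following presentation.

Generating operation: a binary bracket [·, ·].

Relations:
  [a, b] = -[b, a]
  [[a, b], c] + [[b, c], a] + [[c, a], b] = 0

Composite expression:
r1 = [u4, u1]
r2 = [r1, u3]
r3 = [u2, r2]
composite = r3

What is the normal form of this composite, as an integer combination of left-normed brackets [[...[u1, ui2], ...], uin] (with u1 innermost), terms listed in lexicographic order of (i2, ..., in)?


[[[u1, u4], u3], u2]

Left-normed coefficients sit on the u1-initial expansion words.
Composite bracket: [u2, [[u4, u1], u3]]
Under [a, b] = ab - ba we get 8 signed associative words (2^3 = 8).
Collect the words opening with u1:
  u1u4u3u2 appears with sign +1, giving the term +[[[u1, u4], u3], u2]


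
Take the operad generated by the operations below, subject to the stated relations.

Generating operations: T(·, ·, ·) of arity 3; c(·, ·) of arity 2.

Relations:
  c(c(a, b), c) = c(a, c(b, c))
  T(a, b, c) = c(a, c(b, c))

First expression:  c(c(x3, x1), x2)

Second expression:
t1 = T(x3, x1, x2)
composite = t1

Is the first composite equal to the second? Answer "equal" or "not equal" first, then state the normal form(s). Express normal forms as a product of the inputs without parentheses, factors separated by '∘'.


equal; the common form is x3 ∘ x1 ∘ x2

The first expression, normalized: x3 ∘ x1 ∘ x2
The second expression, normalized: x3 ∘ x1 ∘ x2
One common form — equal.


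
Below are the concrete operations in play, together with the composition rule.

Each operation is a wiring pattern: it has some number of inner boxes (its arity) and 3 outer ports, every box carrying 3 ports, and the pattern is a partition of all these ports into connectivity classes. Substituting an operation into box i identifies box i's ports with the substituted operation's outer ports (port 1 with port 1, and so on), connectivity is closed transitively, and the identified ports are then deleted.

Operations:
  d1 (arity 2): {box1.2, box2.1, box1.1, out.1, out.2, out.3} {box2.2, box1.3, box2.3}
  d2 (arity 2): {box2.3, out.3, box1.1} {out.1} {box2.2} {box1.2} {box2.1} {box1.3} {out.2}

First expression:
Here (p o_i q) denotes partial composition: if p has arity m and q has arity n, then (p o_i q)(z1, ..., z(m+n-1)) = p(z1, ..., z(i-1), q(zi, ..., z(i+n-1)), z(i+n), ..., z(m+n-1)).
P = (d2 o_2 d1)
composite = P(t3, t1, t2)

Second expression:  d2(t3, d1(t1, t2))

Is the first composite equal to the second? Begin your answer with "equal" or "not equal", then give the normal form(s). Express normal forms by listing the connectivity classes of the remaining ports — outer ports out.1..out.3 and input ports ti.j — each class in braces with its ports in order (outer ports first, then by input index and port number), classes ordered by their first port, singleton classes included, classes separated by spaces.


equal; both compose to {out.1} {out.2} {out.3, t1.1, t1.2, t2.1, t3.1} {t1.3, t2.2, t2.3} {t3.2} {t3.3}

The first expression, normalized: {out.1} {out.2} {out.3, t1.1, t1.2, t2.1, t3.1} {t1.3, t2.2, t2.3} {t3.2} {t3.3}
The second expression, normalized: {out.1} {out.2} {out.3, t1.1, t1.2, t2.1, t3.1} {t1.3, t2.2, t2.3} {t3.2} {t3.3}
The forms coincide; equal.


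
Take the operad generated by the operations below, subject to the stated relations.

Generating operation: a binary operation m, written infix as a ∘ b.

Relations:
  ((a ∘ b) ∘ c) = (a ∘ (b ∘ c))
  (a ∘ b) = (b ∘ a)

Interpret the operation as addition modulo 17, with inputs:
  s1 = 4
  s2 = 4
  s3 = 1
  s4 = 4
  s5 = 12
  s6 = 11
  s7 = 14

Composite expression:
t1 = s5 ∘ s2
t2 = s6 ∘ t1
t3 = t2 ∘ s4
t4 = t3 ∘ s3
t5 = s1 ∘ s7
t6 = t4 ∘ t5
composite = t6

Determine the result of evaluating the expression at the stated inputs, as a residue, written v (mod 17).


16 (mod 17)

(s5 ∘ s2) = 16
(s6 ∘ (s5 ∘ s2)) = 10
((s6 ∘ (s5 ∘ s2)) ∘ s4) = 14
(((s6 ∘ (s5 ∘ s2)) ∘ s4) ∘ s3) = 15
(s1 ∘ s7) = 1
((((s6 ∘ (s5 ∘ s2)) ∘ s4) ∘ s3) ∘ (s1 ∘ s7)) = 16


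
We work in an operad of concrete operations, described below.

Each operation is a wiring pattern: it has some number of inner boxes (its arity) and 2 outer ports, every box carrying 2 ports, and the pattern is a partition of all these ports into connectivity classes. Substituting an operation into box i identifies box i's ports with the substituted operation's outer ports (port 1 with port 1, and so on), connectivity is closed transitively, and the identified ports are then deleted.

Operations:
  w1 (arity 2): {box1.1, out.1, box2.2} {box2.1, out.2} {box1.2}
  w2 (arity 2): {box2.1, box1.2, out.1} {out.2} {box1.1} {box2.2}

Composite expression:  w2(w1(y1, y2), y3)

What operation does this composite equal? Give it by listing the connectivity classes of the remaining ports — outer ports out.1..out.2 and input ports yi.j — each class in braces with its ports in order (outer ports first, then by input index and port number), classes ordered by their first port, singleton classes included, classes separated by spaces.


Treat the ports identified at w2 as solder joints: merge, then drop.
composing w1 on (y1, y2), with out.j its own outer ports: {out.1, y1.1, y2.2} {out.2, y2.1} {y1.2}
composing w2 on (y1, y2, y3), with out.j its own outer ports: {out.1, y2.1, y3.1} {out.2} {y1.1, y2.2} {y1.2} {y3.2}

{out.1, y2.1, y3.1} {out.2} {y1.1, y2.2} {y1.2} {y3.2}


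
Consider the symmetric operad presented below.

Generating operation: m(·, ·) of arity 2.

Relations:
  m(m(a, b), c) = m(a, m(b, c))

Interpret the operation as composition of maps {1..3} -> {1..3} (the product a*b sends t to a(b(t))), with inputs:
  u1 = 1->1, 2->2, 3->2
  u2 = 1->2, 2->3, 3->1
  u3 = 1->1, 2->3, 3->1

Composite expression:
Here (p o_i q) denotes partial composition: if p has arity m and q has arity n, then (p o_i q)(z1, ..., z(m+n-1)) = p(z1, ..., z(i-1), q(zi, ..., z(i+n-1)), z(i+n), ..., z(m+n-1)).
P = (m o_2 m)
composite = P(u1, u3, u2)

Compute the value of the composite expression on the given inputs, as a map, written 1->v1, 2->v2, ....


1->2, 2->1, 3->1

m(u3, u2) = 1->3, 2->1, 3->1
m(u1, m(u3, u2)) = 1->2, 2->1, 3->1


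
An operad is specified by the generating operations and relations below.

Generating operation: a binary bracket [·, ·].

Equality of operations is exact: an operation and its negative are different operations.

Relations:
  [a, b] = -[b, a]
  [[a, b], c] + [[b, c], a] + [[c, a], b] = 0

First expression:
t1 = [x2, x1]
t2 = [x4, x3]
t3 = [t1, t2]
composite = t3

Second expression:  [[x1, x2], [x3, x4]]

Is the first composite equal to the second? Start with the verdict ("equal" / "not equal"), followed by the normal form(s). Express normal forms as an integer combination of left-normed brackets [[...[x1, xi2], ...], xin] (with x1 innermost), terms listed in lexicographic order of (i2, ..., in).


equal — both sides give [[[x1, x2], x3], x4] - [[[x1, x2], x4], x3]

In normal form, the first expression is [[[x1, x2], x3], x4] - [[[x1, x2], x4], x3]
In normal form, the second expression is [[[x1, x2], x3], x4] - [[[x1, x2], x4], x3]
The forms coincide; equal.


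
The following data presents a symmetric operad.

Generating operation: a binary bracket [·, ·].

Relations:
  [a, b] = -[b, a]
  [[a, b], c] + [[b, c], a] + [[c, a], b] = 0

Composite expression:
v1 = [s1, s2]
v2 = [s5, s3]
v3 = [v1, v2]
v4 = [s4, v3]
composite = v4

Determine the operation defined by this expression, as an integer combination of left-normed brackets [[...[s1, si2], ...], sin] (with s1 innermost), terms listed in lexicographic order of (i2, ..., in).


[[[[s1, s2], s3], s5], s4] - [[[[s1, s2], s5], s3], s4]

Skip Jacobi rewriting: expand, keep s1-initial words, read off terms.
Composite bracket: [s4, [[s1, s2], [s5, s3]]]
Applying ab - ba throughout gives 16 signed words (2^4 = 16).
Coefficients come from the s1-initial words:
  word s1s2s3s5s4 has sign +1, contributing +[[[[s1, s2], s3], s5], s4]
  word s1s2s5s3s4 has sign -1, contributing -[[[[s1, s2], s5], s3], s4]


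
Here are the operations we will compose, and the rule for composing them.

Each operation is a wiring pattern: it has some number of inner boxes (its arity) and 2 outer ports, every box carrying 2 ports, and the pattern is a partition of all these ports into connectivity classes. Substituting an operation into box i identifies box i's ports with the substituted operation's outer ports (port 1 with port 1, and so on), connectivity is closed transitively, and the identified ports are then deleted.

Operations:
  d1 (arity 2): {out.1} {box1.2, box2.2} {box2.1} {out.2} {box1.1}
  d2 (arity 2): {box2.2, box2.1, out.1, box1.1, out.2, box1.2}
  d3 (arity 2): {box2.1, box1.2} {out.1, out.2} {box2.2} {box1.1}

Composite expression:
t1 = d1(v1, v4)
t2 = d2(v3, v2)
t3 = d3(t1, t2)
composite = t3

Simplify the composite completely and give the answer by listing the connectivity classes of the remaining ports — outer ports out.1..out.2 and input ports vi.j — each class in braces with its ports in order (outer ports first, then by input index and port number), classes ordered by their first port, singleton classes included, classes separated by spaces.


{out.1, out.2} {v1.1} {v1.2, v4.2} {v2.1, v2.2, v3.1, v3.2} {v4.1}

Two ports join when wires chain via d3-identified ports.
through d1, on inputs (v1, v4): {out.1} {out.2} {v1.1} {v1.2, v4.2} {v4.1} (out.j = stage outer ports)
through d2, on inputs (v3, v2): {out.1, out.2, v2.1, v2.2, v3.1, v3.2} (out.j = stage outer ports)
through d3, on inputs (v1, v4, v3, v2): {out.1, out.2} {v1.1} {v1.2, v4.2} {v2.1, v2.2, v3.1, v3.2} {v4.1} (out.j = stage outer ports)


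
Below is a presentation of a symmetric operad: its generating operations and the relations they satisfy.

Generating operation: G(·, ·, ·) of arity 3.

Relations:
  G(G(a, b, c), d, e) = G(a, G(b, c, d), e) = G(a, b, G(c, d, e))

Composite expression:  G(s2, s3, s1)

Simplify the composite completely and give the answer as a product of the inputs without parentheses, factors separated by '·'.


Under associativity of G, the answer is the s's in reading order.
G(s2, s3, s1) spells out as s2 · s3 · s1

s2 · s3 · s1


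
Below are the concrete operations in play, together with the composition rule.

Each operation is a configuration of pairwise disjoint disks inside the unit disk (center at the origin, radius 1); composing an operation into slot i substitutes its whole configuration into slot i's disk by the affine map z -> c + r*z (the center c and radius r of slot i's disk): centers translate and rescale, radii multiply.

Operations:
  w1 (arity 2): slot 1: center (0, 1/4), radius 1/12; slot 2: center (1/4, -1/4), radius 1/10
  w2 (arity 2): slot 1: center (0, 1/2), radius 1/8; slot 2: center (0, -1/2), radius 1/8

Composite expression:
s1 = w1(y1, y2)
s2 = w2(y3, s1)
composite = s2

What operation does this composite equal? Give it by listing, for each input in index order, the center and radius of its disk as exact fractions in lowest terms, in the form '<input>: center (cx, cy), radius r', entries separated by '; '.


y1: center (0, -15/32), radius 1/96; y2: center (1/32, -17/32), radius 1/80; y3: center (0, 1/2), radius 1/8

Nesting under w2 composes maps z -> c + r*z down each y-path.
y3: after 1 affine step, its disk has center (0, 1/2), radius 1/8
y1: after 2 affine steps, its disk has center (0, -15/32), radius 1/96
y2: after 2 affine steps, its disk has center (1/32, -17/32), radius 1/80


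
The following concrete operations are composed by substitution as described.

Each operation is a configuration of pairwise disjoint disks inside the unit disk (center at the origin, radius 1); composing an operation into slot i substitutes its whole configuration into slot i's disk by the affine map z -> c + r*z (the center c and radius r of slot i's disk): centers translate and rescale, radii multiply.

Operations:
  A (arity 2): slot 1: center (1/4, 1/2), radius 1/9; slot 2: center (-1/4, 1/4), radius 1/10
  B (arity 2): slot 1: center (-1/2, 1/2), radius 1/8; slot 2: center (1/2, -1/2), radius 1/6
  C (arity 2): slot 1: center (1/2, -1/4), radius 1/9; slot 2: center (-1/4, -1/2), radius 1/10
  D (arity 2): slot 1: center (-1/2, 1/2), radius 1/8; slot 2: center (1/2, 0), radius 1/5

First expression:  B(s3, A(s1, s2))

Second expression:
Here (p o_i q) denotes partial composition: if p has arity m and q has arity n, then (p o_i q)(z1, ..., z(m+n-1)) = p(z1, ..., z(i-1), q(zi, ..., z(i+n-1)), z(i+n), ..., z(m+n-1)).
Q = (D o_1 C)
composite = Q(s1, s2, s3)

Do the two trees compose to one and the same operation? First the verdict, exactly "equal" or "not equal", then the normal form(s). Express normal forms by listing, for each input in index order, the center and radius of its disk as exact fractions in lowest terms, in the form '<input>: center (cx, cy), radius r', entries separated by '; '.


not equal — first s1: center (13/24, -5/12), radius 1/54; s2: center (11/24, -11/24), radius 1/60; s3: center (-1/2, 1/2), radius 1/8, second s1: center (-7/16, 15/32), radius 1/72; s2: center (-17/32, 7/16), radius 1/80; s3: center (1/2, 0), radius 1/5

Normal form of the first expression: s1: center (13/24, -5/12), radius 1/54; s2: center (11/24, -11/24), radius 1/60; s3: center (-1/2, 1/2), radius 1/8
Normal form of the second expression: s1: center (-7/16, 15/32), radius 1/72; s2: center (-17/32, 7/16), radius 1/80; s3: center (1/2, 0), radius 1/5
Different reductions; not equal.


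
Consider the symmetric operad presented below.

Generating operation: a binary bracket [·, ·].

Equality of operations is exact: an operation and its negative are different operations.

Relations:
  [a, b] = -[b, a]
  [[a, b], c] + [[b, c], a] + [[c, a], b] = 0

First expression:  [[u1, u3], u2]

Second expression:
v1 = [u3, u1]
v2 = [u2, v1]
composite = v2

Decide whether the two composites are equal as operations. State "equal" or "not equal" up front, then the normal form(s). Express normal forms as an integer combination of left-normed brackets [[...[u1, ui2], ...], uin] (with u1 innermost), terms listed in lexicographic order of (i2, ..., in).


equal; the common form is [[u1, u3], u2]


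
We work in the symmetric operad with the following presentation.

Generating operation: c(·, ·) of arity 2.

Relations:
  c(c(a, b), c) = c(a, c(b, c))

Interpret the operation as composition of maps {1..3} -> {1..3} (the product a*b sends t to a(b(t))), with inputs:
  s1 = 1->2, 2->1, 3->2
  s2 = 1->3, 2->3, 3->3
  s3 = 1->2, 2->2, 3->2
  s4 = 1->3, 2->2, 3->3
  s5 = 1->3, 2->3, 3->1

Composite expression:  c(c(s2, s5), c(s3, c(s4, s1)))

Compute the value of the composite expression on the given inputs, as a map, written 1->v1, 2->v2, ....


1->3, 2->3, 3->3

c(s2, s5) = 1->3, 2->3, 3->3
c(s4, s1) = 1->2, 2->3, 3->2
c(s3, c(s4, s1)) = 1->2, 2->2, 3->2
c(c(s2, s5), c(s3, c(s4, s1))) = 1->3, 2->3, 3->3


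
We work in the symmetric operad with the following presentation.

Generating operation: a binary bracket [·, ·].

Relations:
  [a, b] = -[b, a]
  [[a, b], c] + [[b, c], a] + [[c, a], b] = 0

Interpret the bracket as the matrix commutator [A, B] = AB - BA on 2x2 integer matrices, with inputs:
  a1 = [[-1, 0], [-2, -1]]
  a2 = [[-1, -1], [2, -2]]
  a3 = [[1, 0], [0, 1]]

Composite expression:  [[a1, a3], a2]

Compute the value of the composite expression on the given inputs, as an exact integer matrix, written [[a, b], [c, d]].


[[0, 0], [0, 0]]

[a1, a3] = [[0, 0], [0, 0]]
[[a1, a3], a2] = [[0, 0], [0, 0]]


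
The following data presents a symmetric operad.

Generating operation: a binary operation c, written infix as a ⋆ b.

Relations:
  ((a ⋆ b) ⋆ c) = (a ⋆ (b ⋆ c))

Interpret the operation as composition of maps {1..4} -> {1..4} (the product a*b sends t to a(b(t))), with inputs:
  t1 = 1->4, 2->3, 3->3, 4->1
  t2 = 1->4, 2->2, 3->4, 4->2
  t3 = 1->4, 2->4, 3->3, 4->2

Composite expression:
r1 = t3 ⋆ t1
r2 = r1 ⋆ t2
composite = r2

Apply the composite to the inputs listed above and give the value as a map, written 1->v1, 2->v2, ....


1->4, 2->3, 3->4, 4->3

(t3 ⋆ t1) = 1->2, 2->3, 3->3, 4->4
((t3 ⋆ t1) ⋆ t2) = 1->4, 2->3, 3->4, 4->3


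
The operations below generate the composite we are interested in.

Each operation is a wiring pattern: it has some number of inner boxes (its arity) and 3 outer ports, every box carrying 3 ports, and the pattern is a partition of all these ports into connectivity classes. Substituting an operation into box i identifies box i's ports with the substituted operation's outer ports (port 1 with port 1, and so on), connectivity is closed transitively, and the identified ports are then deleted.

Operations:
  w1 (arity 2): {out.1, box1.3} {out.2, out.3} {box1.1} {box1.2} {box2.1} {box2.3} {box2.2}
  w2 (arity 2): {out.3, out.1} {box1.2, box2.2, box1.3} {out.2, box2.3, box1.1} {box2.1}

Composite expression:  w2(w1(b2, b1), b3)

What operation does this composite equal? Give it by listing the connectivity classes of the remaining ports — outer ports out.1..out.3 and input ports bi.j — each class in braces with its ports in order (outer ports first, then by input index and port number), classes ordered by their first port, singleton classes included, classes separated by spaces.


{out.1, out.3} {out.2, b2.3, b3.3} {b1.1} {b1.2} {b1.3} {b2.1} {b2.2} {b3.1} {b3.2}

Two ports join when wires chain via w2-identified ports.
composing w1 on (b2, b1), with out.j its own outer ports: {out.1, b2.3} {out.2, out.3} {b1.1} {b1.2} {b1.3} {b2.1} {b2.2}
composing w2 on (b2, b1, b3), with out.j its own outer ports: {out.1, out.3} {out.2, b2.3, b3.3} {b1.1} {b1.2} {b1.3} {b2.1} {b2.2} {b3.1} {b3.2}


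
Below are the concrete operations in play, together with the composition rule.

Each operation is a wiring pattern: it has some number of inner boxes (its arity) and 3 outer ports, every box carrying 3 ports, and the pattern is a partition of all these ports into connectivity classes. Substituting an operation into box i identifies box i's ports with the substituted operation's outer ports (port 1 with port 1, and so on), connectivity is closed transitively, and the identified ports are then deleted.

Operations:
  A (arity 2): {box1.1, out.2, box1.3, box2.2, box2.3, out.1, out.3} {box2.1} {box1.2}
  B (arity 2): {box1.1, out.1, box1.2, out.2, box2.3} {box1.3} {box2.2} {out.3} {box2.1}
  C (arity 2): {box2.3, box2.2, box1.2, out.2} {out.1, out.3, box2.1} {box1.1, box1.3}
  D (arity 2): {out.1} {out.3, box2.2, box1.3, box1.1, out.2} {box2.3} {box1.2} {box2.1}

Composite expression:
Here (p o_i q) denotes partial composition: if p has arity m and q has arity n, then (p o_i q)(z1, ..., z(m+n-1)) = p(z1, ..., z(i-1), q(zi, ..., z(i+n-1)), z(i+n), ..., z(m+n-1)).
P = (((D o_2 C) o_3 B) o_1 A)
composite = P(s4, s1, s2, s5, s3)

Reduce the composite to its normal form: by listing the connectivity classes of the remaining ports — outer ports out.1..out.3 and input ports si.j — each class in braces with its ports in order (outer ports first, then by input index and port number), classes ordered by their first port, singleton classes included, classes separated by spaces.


After gluing at D, chains via deleted ports link the s-ports.
the subtree at A composes to {out.1, out.2, out.3, s1.2, s1.3, s4.1, s4.3} {s1.1} {s4.2} on (s4, s1); out.j = own outer ports
the subtree at B composes to {out.1, out.2, s3.3, s5.1, s5.2} {out.3} {s3.1} {s3.2} {s5.3} on (s5, s3); out.j = own outer ports
the subtree at C composes to {out.1, out.2, out.3, s2.2, s3.3, s5.1, s5.2} {s2.1, s2.3} {s3.1} {s3.2} {s5.3} on (s2, s5, s3); out.j = own outer ports
the subtree at D composes to {out.1} {out.2, out.3, s1.2, s1.3, s2.2, s3.3, s4.1, s4.3, s5.1, s5.2} {s1.1} {s2.1, s2.3} {s3.1} {s3.2} {s4.2} {s5.3} on (s4, s1, s2, s5, s3); out.j = own outer ports

{out.1} {out.2, out.3, s1.2, s1.3, s2.2, s3.3, s4.1, s4.3, s5.1, s5.2} {s1.1} {s2.1, s2.3} {s3.1} {s3.2} {s4.2} {s5.3}


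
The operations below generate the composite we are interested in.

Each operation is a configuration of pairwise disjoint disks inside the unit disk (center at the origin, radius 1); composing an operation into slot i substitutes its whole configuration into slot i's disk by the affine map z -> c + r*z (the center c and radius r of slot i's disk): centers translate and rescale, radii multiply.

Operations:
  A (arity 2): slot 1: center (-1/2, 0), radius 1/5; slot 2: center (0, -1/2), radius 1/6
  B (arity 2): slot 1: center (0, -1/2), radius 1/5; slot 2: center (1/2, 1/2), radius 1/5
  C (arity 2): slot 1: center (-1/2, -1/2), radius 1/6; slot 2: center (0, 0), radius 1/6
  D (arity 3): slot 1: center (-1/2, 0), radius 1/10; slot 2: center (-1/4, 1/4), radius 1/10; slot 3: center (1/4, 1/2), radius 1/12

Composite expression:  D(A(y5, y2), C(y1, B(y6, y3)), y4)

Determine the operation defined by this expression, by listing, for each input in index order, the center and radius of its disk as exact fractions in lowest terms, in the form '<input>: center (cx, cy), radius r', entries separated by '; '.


y1: center (-3/10, 1/5), radius 1/60; y2: center (-1/2, -1/20), radius 1/60; y3: center (-29/120, 31/120), radius 1/300; y4: center (1/4, 1/2), radius 1/12; y5: center (-11/20, 0), radius 1/50; y6: center (-1/4, 29/120), radius 1/300


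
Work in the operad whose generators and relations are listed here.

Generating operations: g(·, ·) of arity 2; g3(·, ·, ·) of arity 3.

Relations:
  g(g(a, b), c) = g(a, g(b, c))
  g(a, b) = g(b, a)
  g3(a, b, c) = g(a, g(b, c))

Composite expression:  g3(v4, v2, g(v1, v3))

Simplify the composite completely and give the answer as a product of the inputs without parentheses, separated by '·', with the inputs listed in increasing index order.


v1 · v2 · v3 · v4

Key point: g3 commutes, so take the v-inputs in any fixed order.
g(v1, v3) collapses to v1 · v3
g3(v4, v2, g(v1, v3)) collapses to v4 · v2 · v1 · v3
commutativity sorts the factors: v1 · v2 · v3 · v4


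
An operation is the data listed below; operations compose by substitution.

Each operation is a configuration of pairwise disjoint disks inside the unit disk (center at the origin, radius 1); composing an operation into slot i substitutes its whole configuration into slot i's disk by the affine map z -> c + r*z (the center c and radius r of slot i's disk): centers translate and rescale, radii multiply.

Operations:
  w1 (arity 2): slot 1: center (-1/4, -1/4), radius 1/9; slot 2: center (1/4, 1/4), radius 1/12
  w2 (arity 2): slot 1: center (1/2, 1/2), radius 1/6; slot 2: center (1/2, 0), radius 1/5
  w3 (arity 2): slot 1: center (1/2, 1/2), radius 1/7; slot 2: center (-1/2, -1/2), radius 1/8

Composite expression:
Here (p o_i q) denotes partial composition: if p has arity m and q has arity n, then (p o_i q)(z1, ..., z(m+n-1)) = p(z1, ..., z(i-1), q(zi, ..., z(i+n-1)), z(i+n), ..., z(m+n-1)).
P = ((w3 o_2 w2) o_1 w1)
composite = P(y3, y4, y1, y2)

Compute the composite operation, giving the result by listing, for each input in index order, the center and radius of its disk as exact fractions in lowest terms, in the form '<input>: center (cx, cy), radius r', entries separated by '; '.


y1: center (-7/16, -7/16), radius 1/48; y2: center (-7/16, -1/2), radius 1/40; y3: center (13/28, 13/28), radius 1/63; y4: center (15/28, 15/28), radius 1/84


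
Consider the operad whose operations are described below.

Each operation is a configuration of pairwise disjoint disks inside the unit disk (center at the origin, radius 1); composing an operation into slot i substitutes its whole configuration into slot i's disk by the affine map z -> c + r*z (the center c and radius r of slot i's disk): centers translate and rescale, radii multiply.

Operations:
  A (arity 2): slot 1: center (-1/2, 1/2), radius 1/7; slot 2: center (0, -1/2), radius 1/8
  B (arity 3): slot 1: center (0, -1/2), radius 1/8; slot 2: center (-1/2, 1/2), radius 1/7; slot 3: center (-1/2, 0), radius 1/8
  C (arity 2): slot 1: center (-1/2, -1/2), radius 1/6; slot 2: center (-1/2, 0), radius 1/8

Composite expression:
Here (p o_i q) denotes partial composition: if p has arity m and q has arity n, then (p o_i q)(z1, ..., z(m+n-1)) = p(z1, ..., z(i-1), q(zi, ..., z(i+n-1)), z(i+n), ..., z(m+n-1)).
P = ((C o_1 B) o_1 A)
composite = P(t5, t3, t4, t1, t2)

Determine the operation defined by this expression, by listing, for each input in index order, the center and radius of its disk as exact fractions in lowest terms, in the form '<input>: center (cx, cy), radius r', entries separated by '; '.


Each t-disk chains the slot maps above it in C; radii multiply.
t5 passes through 3 substitutions, ending at center (-49/96, -55/96), radius 1/336
t3 passes through 3 substitutions, ending at center (-1/2, -19/32), radius 1/384
t4 passes through 2 substitutions, ending at center (-7/12, -5/12), radius 1/42
t1 passes through 2 substitutions, ending at center (-7/12, -1/2), radius 1/48
t2 passes through 1 substitution, ending at center (-1/2, 0), radius 1/8

t1: center (-7/12, -1/2), radius 1/48; t2: center (-1/2, 0), radius 1/8; t3: center (-1/2, -19/32), radius 1/384; t4: center (-7/12, -5/12), radius 1/42; t5: center (-49/96, -55/96), radius 1/336


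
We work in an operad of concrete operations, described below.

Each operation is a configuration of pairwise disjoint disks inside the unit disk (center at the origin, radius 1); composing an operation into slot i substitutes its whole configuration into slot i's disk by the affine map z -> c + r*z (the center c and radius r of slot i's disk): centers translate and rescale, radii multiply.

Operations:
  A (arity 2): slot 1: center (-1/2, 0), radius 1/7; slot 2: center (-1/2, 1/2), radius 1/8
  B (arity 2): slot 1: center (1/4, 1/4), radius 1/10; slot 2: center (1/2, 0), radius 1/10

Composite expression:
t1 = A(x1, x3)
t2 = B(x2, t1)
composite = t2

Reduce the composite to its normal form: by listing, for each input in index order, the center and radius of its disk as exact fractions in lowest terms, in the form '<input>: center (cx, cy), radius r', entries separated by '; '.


Follow each x-input down from B: c' goes to c + r*c', radius to r*r'.
for x2, the 1-step affine chain lands on center (1/4, 1/4), radius 1/10
for x1, the 2-step affine chain lands on center (9/20, 0), radius 1/70
for x3, the 2-step affine chain lands on center (9/20, 1/20), radius 1/80

x1: center (9/20, 0), radius 1/70; x2: center (1/4, 1/4), radius 1/10; x3: center (9/20, 1/20), radius 1/80
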